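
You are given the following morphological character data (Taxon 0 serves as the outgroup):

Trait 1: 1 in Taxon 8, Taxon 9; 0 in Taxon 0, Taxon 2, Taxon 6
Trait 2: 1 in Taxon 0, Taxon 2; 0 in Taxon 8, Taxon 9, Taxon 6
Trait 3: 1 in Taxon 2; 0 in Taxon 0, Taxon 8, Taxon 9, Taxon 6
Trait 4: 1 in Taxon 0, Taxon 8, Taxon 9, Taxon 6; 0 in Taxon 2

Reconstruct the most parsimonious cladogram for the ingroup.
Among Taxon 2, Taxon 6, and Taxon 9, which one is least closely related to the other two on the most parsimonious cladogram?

Character polarity is set by the outgroup: the derived state is whichever differs from the outgroup's state, so for Trait 2, Trait 4 the derived state is '0', and for the remaining characters it is '1'.
Trait 1 (derived state '1') is shared by Taxon 8 and Taxon 9 — a synapomorphy uniting that clade.
Trait 2 (derived state '0') is shared by Taxon 6, Taxon 8, and Taxon 9 — a synapomorphy uniting that clade.
Trait 3 (derived state '1') is unique to Taxon 2 (autapomorphy; uninformative for grouping).
Trait 4 (derived state '0') is unique to Taxon 2 (autapomorphy; uninformative for grouping).
Most parsimonious ingroup topology: (((Taxon 8,Taxon 9),Taxon 6),Taxon 2).
Taxon 6 and Taxon 9 share a more recent common ancestor with each other than either does with Taxon 2, so Taxon 2 is the least closely related of the three.

Taxon 2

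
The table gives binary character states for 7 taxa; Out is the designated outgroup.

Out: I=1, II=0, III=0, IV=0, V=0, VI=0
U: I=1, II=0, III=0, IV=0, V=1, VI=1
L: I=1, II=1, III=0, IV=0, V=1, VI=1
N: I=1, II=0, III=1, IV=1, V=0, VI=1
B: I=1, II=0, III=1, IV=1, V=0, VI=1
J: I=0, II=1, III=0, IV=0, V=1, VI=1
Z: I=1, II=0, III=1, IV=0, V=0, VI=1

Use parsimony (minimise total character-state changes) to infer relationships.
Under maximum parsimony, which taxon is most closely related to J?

Character polarity is set by the outgroup: the derived state is whichever differs from the outgroup's state, so for I the derived state is '0', and for the remaining characters it is '1'.
I (derived state '0') is unique to J (autapomorphy; uninformative for grouping).
Only J and L show the derived state '1' for II, supporting them as a clade.
Only B, N, and Z show the derived state '1' for III, supporting them as a clade.
Only B and N show the derived state '1' for IV, supporting them as a clade.
V: derived state '1' in J, L, and U only — synapomorphy for {J, L, U}.
VI (derived state '1') is shared by all ingroup taxa — unites the whole ingroup.
Most parsimonious ingroup topology: ((U,(L,J)),((N,B),Z)).
J and L form a cherry on this tree, so they are sister taxa.

L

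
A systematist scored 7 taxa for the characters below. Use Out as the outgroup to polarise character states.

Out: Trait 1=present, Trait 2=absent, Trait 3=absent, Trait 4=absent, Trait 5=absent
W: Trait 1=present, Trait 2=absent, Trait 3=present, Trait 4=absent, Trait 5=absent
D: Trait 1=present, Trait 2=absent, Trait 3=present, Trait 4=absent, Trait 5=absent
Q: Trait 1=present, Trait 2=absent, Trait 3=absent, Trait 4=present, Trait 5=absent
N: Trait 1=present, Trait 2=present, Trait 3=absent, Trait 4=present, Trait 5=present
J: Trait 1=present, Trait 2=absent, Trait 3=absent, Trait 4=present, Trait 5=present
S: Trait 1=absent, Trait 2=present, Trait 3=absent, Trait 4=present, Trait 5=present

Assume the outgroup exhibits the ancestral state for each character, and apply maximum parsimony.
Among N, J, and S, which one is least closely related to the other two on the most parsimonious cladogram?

J

Character polarity is set by the outgroup: the derived state is whichever differs from the outgroup's state, so for Trait 1 the derived state is 'absent', and for the remaining characters it is 'present'.
Trait 1: derived state 'absent' in S only — an autapomorphy, so it tells us nothing about relationships among taxa.
Trait 2 (derived state 'present') is shared by N and S — a synapomorphy uniting that clade.
Only D and W show the derived state 'present' for Trait 3, supporting them as a clade.
Trait 4 (derived state 'present') is shared by J, N, Q, and S — a synapomorphy uniting that clade.
Trait 5 (derived state 'present') is shared by J, N, and S — a synapomorphy uniting that clade.
Most parsimonious ingroup topology: ((W,D),(Q,((N,S),J))).
N and S share a more recent common ancestor with each other than either does with J, so J is the least closely related of the three.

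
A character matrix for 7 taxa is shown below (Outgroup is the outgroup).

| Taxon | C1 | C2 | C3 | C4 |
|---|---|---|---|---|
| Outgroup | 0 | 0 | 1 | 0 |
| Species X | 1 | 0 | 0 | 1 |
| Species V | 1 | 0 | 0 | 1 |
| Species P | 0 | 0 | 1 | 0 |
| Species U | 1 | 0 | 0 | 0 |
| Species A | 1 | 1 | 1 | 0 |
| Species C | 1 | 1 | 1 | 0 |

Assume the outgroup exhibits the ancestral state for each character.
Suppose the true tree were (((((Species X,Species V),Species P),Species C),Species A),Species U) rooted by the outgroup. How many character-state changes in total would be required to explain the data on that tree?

7

Map each character onto (((((Species X,Species V),Species P),Species C),Species A),Species U) (rooted by Outgroup) and count the minimum state changes it requires (Fitch parsimony):
C1: 2; C2: 2; C3: 2; C4: 1.
Total tree length = 7.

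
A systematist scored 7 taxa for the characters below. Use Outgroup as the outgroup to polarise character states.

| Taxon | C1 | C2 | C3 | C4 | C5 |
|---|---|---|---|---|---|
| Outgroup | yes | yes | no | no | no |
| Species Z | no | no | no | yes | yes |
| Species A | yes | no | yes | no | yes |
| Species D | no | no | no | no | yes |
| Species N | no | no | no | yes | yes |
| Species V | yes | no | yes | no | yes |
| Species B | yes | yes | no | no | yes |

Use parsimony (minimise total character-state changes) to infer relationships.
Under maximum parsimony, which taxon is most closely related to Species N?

Character polarity is set by the outgroup: the derived state is whichever differs from the outgroup's state, so for C1, C2 the derived state is 'no', and for the remaining characters it is 'yes'.
Only Species D, Species N, and Species Z show the derived state 'no' for C1, supporting them as a clade.
Only Species A, Species D, Species N, Species V, and Species Z show the derived state 'no' for C2, supporting them as a clade.
C3: derived state 'yes' in Species A and Species V only — synapomorphy for {Species A, Species V}.
C4: derived state 'yes' in Species N and Species Z only — synapomorphy for {Species N, Species Z}.
C5 (derived state 'yes') is shared by all ingroup taxa — unites the whole ingroup.
Most parsimonious ingroup topology: ((((Species Z,Species N),Species D),(Species A,Species V)),Species B).
Species N and Species Z form a cherry on this tree, so they are sister taxa.

Species Z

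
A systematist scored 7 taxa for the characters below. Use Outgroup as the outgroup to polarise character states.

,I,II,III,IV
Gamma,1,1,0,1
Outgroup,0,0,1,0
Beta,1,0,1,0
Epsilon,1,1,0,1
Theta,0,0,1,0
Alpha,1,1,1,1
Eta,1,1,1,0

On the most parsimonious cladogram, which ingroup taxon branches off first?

Theta

Character polarity is set by the outgroup: the derived state is whichever differs from the outgroup's state, so for III the derived state is '0', and for the remaining characters it is '1'.
I: derived state '1' in Alpha, Beta, Epsilon, Eta, and Gamma only — synapomorphy for {Alpha, Beta, Epsilon, Eta, Gamma}.
Only Alpha, Epsilon, Eta, and Gamma show the derived state '1' for II, supporting them as a clade.
Only Epsilon and Gamma show the derived state '0' for III, supporting them as a clade.
IV: derived state '1' in Alpha, Epsilon, and Gamma only — synapomorphy for {Alpha, Epsilon, Gamma}.
Most parsimonious ingroup topology: (Theta,(Beta,((Alpha,(Epsilon,Gamma)),Eta))).
Theta is sister to the clade containing all other ingroup taxa, so it is the earliest-diverging (most basal) ingroup lineage.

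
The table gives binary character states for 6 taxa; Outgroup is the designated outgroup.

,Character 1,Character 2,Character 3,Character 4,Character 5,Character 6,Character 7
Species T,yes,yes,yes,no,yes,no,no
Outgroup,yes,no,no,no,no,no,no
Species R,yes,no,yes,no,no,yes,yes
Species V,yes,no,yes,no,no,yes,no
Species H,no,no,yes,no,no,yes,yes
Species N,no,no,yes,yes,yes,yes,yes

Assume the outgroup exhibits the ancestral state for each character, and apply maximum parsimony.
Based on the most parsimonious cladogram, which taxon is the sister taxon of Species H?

Character polarity is set by the outgroup: the derived state is whichever differs from the outgroup's state, so for Character 1 the derived state is 'no', and for the remaining characters it is 'yes'.
Only Species H and Species N show the derived state 'no' for Character 1, supporting them as a clade.
Character 2: derived state 'yes' in Species T only — an autapomorphy, so it tells us nothing about relationships among taxa.
Character 3 (derived state 'yes') is shared by all ingroup taxa — unites the whole ingroup.
Character 4 (derived state 'yes') is unique to Species N (autapomorphy; uninformative for grouping).
Character 5 (state 'yes') occurs in Species N and Species T but conflicts with the nesting implied by the other characters — most parsimoniously interpreted as homoplasy.
Character 6 (derived state 'yes') is shared by Species H, Species N, Species R, and Species V — a synapomorphy uniting that clade.
Character 7 (derived state 'yes') is shared by Species H, Species N, and Species R — a synapomorphy uniting that clade.
Most parsimonious ingroup topology: (Species T,((Species R,(Species H,Species N)),Species V)).
Species H and Species N form a cherry on this tree, so they are sister taxa.

Species N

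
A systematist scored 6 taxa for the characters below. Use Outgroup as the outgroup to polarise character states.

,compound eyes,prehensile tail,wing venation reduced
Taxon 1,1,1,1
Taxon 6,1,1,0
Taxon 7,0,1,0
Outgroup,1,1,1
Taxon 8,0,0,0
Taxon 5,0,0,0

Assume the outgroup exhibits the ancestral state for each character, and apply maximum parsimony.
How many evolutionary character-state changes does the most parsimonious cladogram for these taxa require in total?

The outgroup has state '1' for every character, so '0' is the derived state throughout.
compound eyes: derived state '0' in Taxon 5, Taxon 7, and Taxon 8 only — synapomorphy for {Taxon 5, Taxon 7, Taxon 8}.
prehensile tail (derived state '0') is shared by Taxon 5 and Taxon 8 — a synapomorphy uniting that clade.
wing venation reduced: derived state '0' in Taxon 5, Taxon 6, Taxon 7, and Taxon 8 only — synapomorphy for {Taxon 5, Taxon 6, Taxon 7, Taxon 8}.
Most parsimonious ingroup topology: (((Taxon 7,(Taxon 5,Taxon 8)),Taxon 6),Taxon 1).
Changes per character on this tree: compound eyes: 1; prehensile tail: 1; wing venation reduced: 1.
Total = 3.

3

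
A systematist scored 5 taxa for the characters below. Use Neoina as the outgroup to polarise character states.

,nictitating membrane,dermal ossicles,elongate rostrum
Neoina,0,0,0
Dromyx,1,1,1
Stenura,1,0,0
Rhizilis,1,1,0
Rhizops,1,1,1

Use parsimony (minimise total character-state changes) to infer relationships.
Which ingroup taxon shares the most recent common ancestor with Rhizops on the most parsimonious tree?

Dromyx

The outgroup has state '0' for every character, so '1' is the derived state throughout.
nictitating membrane (derived state '1') is shared by all ingroup taxa — unites the whole ingroup.
dermal ossicles (derived state '1') is shared by Dromyx, Rhizilis, and Rhizops — a synapomorphy uniting that clade.
elongate rostrum: derived state '1' in Dromyx and Rhizops only — synapomorphy for {Dromyx, Rhizops}.
Most parsimonious ingroup topology: (((Dromyx,Rhizops),Rhizilis),Stenura).
Rhizops and Dromyx form a cherry on this tree, so they are sister taxa.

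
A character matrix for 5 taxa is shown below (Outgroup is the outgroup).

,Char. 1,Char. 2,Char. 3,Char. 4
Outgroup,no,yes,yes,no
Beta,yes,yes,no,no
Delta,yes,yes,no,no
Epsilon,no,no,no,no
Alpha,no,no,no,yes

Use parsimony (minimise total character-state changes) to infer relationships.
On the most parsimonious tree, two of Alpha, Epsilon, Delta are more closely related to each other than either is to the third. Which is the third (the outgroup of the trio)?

Delta

Character polarity is set by the outgroup: the derived state is whichever differs from the outgroup's state, so for Char. 2, Char. 3 the derived state is 'no', and for the remaining characters it is 'yes'.
Char. 1 (derived state 'yes') is shared by Beta and Delta — a synapomorphy uniting that clade.
Only Alpha and Epsilon show the derived state 'no' for Char. 2, supporting them as a clade.
Char. 3 (derived state 'no') is shared by all ingroup taxa — unites the whole ingroup.
Char. 4 (derived state 'yes') is unique to Alpha (autapomorphy; uninformative for grouping).
Most parsimonious ingroup topology: ((Beta,Delta),(Epsilon,Alpha)).
Alpha and Epsilon share a more recent common ancestor with each other than either does with Delta, so Delta is the least closely related of the three.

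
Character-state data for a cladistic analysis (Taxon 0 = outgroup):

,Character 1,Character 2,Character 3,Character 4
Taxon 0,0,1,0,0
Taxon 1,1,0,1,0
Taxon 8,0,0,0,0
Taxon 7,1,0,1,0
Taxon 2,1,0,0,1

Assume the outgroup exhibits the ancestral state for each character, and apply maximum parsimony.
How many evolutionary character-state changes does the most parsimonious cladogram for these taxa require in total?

Character polarity is set by the outgroup: the derived state is whichever differs from the outgroup's state, so for Character 2 the derived state is '0', and for the remaining characters it is '1'.
Character 1 (derived state '1') is shared by Taxon 1, Taxon 2, and Taxon 7 — a synapomorphy uniting that clade.
All ingroup taxa share the derived state '0' for Character 2; it defines the ingroup but does not resolve relationships within it.
Character 3 (derived state '1') is shared by Taxon 1 and Taxon 7 — a synapomorphy uniting that clade.
Character 4: derived state '1' in Taxon 2 only — an autapomorphy, so it tells us nothing about relationships among taxa.
Most parsimonious ingroup topology: (((Taxon 1,Taxon 7),Taxon 2),Taxon 8).
Changes per character on this tree: Character 1: 1; Character 2: 1; Character 3: 1; Character 4: 1.
Total = 4.

4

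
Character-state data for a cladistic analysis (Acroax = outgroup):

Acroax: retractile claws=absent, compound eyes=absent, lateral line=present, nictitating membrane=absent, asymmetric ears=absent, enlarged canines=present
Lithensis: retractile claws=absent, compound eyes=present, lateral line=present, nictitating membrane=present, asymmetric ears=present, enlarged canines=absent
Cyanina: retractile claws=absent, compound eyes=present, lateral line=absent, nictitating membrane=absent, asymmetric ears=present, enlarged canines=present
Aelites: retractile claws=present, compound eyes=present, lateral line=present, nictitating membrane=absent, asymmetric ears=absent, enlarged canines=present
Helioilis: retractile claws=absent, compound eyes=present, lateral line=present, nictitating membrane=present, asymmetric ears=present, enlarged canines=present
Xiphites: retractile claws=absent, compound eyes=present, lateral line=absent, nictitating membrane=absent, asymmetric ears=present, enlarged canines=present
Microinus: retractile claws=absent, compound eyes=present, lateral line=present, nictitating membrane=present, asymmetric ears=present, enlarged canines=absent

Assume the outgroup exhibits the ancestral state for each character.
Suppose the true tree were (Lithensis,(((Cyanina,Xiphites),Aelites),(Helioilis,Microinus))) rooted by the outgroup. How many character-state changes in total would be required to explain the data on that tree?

9

Map each character onto (Lithensis,(((Cyanina,Xiphites),Aelites),(Helioilis,Microinus))) (rooted by Acroax) and count the minimum state changes it requires (Fitch parsimony):
retractile claws: 1; compound eyes: 1; lateral line: 1; nictitating membrane: 2; asymmetric ears: 2; enlarged canines: 2.
Total tree length = 9.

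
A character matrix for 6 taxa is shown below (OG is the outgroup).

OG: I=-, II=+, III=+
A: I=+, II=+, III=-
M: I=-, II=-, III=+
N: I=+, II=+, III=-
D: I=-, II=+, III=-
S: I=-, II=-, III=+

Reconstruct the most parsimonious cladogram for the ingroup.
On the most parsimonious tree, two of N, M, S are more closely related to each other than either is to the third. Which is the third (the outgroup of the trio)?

Character polarity is set by the outgroup: the derived state is whichever differs from the outgroup's state, so for II, III the derived state is '-', and for the remaining characters it is '+'.
I (derived state '+') is shared by A and N — a synapomorphy uniting that clade.
II: derived state '-' in M and S only — synapomorphy for {M, S}.
Only A, D, and N show the derived state '-' for III, supporting them as a clade.
Most parsimonious ingroup topology: (((A,N),D),(M,S)).
S and M share a more recent common ancestor with each other than either does with N, so N is the least closely related of the three.

N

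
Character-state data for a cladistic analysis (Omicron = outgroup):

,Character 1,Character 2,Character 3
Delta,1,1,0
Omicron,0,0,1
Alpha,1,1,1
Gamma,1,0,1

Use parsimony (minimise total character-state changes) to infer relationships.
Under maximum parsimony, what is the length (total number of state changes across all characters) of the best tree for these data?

3

Character polarity is set by the outgroup: the derived state is whichever differs from the outgroup's state, so for Character 3 the derived state is '0', and for the remaining characters it is '1'.
All ingroup taxa share the derived state '1' for Character 1; it defines the ingroup but does not resolve relationships within it.
Only Alpha and Delta show the derived state '1' for Character 2, supporting them as a clade.
Character 3 (derived state '0') is unique to Delta (autapomorphy; uninformative for grouping).
Most parsimonious ingroup topology: ((Delta,Alpha),Gamma).
Changes per character on this tree: Character 1: 1; Character 2: 1; Character 3: 1.
Total = 3.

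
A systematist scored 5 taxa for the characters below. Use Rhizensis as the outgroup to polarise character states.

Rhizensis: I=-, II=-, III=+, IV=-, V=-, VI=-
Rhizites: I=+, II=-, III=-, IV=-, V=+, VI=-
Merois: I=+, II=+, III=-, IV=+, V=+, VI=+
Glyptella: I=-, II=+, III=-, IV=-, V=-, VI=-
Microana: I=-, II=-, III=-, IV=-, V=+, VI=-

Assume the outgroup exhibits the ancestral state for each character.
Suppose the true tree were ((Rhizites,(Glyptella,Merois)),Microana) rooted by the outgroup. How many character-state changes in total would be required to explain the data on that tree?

8

Map each character onto ((Rhizites,(Glyptella,Merois)),Microana) (rooted by Rhizensis) and count the minimum state changes it requires (Fitch parsimony):
I: 2; II: 1; III: 1; IV: 1; V: 2; VI: 1.
Total tree length = 8.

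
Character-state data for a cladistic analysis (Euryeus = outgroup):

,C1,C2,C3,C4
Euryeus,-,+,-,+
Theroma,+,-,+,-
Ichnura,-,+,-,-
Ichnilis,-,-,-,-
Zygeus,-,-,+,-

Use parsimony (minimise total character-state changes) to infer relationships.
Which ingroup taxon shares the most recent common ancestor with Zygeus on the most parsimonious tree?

Character polarity is set by the outgroup: the derived state is whichever differs from the outgroup's state, so for C2, C4 the derived state is '-', and for the remaining characters it is '+'.
C1 (derived state '+') is unique to Theroma (autapomorphy; uninformative for grouping).
C2 (derived state '-') is shared by Ichnilis, Theroma, and Zygeus — a synapomorphy uniting that clade.
C3 (derived state '+') is shared by Theroma and Zygeus — a synapomorphy uniting that clade.
C4 (derived state '-') is shared by all ingroup taxa — unites the whole ingroup.
Most parsimonious ingroup topology: (((Theroma,Zygeus),Ichnilis),Ichnura).
Zygeus and Theroma form a cherry on this tree, so they are sister taxa.

Theroma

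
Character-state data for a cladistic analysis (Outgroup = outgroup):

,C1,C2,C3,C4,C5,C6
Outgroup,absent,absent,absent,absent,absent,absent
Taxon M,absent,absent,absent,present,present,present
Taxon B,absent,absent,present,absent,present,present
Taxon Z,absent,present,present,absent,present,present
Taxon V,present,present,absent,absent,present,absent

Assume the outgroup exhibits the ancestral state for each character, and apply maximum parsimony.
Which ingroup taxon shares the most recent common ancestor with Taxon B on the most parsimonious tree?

The outgroup has state 'absent' for every character, so 'present' is the derived state throughout.
C1: derived state 'present' in Taxon V only — an autapomorphy, so it tells us nothing about relationships among taxa.
C2 groups Taxon V and Taxon Z, which is incompatible with the clades supported by the remaining characters; treating it as convergent (homoplasy) costs fewer steps than any alternative tree.
C3: derived state 'present' in Taxon B and Taxon Z only — synapomorphy for {Taxon B, Taxon Z}.
C4: derived state 'present' in Taxon M only — an autapomorphy, so it tells us nothing about relationships among taxa.
C5 (derived state 'present') is shared by all ingroup taxa — unites the whole ingroup.
C6: derived state 'present' in Taxon B, Taxon M, and Taxon Z only — synapomorphy for {Taxon B, Taxon M, Taxon Z}.
Most parsimonious ingroup topology: ((Taxon M,(Taxon B,Taxon Z)),Taxon V).
Taxon B and Taxon Z form a cherry on this tree, so they are sister taxa.

Taxon Z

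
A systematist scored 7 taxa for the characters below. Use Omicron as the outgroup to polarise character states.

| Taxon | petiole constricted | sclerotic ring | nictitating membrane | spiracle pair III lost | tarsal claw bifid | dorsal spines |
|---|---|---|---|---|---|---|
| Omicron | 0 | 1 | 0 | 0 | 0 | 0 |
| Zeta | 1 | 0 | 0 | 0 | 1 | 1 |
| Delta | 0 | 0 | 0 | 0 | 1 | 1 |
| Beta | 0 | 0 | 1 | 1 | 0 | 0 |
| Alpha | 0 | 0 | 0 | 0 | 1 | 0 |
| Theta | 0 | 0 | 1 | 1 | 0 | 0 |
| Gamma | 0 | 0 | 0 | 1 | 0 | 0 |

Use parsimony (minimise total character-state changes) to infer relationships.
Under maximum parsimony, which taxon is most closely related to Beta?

Theta

Character polarity is set by the outgroup: the derived state is whichever differs from the outgroup's state, so for sclerotic ring the derived state is '0', and for the remaining characters it is '1'.
petiole constricted (derived state '1') is unique to Zeta (autapomorphy; uninformative for grouping).
All ingroup taxa share the derived state '0' for sclerotic ring; it defines the ingroup but does not resolve relationships within it.
nictitating membrane (derived state '1') is shared by Beta and Theta — a synapomorphy uniting that clade.
Only Beta, Gamma, and Theta show the derived state '1' for spiracle pair III lost, supporting them as a clade.
tarsal claw bifid (derived state '1') is shared by Alpha, Delta, and Zeta — a synapomorphy uniting that clade.
Only Delta and Zeta show the derived state '1' for dorsal spines, supporting them as a clade.
Most parsimonious ingroup topology: (((Zeta,Delta),Alpha),((Beta,Theta),Gamma)).
Beta and Theta form a cherry on this tree, so they are sister taxa.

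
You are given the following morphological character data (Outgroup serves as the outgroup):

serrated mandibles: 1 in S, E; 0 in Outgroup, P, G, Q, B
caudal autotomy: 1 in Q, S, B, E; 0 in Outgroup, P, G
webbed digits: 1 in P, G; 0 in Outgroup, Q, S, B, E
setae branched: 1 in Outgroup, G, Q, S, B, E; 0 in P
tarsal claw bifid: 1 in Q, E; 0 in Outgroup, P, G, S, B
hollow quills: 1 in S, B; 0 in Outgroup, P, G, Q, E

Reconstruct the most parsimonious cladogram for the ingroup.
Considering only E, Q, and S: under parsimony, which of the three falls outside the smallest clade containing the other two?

S

Character polarity is set by the outgroup: the derived state is whichever differs from the outgroup's state, so for setae branched the derived state is '0', and for the remaining characters it is '1'.
serrated mandibles groups E and S, which is incompatible with the clades supported by the remaining characters; treating it as convergent (homoplasy) costs fewer steps than any alternative tree.
caudal autotomy (derived state '1') is shared by B, E, Q, and S — a synapomorphy uniting that clade.
webbed digits: derived state '1' in G and P only — synapomorphy for {G, P}.
setae branched: derived state '0' in P only — an autapomorphy, so it tells us nothing about relationships among taxa.
tarsal claw bifid: derived state '1' in E and Q only — synapomorphy for {E, Q}.
hollow quills (derived state '1') is shared by B and S — a synapomorphy uniting that clade.
Most parsimonious ingroup topology: ((P,G),((Q,E),(S,B))).
Q and E share a more recent common ancestor with each other than either does with S, so S is the least closely related of the three.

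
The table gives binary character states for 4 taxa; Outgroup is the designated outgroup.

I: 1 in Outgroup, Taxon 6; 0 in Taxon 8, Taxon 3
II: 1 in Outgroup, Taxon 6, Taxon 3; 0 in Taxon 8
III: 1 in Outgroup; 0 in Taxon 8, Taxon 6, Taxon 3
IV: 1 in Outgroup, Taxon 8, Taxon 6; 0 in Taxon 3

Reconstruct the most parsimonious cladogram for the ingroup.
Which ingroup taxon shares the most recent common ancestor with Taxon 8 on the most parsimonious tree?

Taxon 3

The outgroup has state '1' for every character, so '0' is the derived state throughout.
I: derived state '0' in Taxon 3 and Taxon 8 only — synapomorphy for {Taxon 3, Taxon 8}.
II (derived state '0') is unique to Taxon 8 (autapomorphy; uninformative for grouping).
All ingroup taxa share the derived state '0' for III; it defines the ingroup but does not resolve relationships within it.
IV: derived state '0' in Taxon 3 only — an autapomorphy, so it tells us nothing about relationships among taxa.
Most parsimonious ingroup topology: ((Taxon 8,Taxon 3),Taxon 6).
Taxon 8 and Taxon 3 form a cherry on this tree, so they are sister taxa.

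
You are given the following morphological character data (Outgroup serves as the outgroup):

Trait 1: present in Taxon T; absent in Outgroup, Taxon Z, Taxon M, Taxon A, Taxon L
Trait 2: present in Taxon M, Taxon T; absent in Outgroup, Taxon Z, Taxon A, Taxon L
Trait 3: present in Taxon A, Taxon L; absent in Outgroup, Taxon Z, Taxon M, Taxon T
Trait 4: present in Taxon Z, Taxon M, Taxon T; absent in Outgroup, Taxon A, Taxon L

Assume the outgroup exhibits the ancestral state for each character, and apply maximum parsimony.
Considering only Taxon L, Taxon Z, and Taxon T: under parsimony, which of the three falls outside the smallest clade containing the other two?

The outgroup has state 'absent' for every character, so 'present' is the derived state throughout.
Trait 1: derived state 'present' in Taxon T only — an autapomorphy, so it tells us nothing about relationships among taxa.
Only Taxon M and Taxon T show the derived state 'present' for Trait 2, supporting them as a clade.
Only Taxon A and Taxon L show the derived state 'present' for Trait 3, supporting them as a clade.
Trait 4 (derived state 'present') is shared by Taxon M, Taxon T, and Taxon Z — a synapomorphy uniting that clade.
Most parsimonious ingroup topology: ((Taxon Z,(Taxon M,Taxon T)),(Taxon A,Taxon L)).
Taxon Z and Taxon T share a more recent common ancestor with each other than either does with Taxon L, so Taxon L is the least closely related of the three.

Taxon L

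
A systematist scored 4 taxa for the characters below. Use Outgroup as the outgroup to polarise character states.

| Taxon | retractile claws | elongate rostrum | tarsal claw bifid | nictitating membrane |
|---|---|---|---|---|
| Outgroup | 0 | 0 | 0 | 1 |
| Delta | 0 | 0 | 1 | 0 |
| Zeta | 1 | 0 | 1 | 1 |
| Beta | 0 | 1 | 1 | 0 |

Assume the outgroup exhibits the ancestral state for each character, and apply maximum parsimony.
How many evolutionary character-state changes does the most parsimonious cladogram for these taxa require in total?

4

Character polarity is set by the outgroup: the derived state is whichever differs from the outgroup's state, so for nictitating membrane the derived state is '0', and for the remaining characters it is '1'.
retractile claws: derived state '1' in Zeta only — an autapomorphy, so it tells us nothing about relationships among taxa.
elongate rostrum (derived state '1') is unique to Beta (autapomorphy; uninformative for grouping).
tarsal claw bifid (derived state '1') is shared by all ingroup taxa — unites the whole ingroup.
nictitating membrane: derived state '0' in Beta and Delta only — synapomorphy for {Beta, Delta}.
Most parsimonious ingroup topology: ((Beta,Delta),Zeta).
Changes per character on this tree: retractile claws: 1; elongate rostrum: 1; tarsal claw bifid: 1; nictitating membrane: 1.
Total = 4.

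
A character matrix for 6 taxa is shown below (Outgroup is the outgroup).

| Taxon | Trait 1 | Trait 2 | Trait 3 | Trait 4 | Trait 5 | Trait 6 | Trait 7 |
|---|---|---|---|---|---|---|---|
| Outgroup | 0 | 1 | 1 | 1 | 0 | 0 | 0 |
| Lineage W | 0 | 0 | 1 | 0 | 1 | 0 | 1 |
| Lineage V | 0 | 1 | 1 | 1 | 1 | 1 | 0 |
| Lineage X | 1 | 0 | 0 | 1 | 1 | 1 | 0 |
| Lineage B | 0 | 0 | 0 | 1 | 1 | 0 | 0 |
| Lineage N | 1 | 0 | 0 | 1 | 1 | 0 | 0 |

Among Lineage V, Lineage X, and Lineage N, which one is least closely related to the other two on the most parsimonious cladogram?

Character polarity is set by the outgroup: the derived state is whichever differs from the outgroup's state, so for Trait 2, Trait 3, Trait 4 the derived state is '0', and for the remaining characters it is '1'.
Trait 1 (derived state '1') is shared by Lineage N and Lineage X — a synapomorphy uniting that clade.
Trait 2 (derived state '0') is shared by Lineage B, Lineage N, Lineage W, and Lineage X — a synapomorphy uniting that clade.
Trait 3 (derived state '0') is shared by Lineage B, Lineage N, and Lineage X — a synapomorphy uniting that clade.
Trait 4: derived state '0' in Lineage W only — an autapomorphy, so it tells us nothing about relationships among taxa.
All ingroup taxa share the derived state '1' for Trait 5; it defines the ingroup but does not resolve relationships within it.
Trait 6 (state '1') occurs in Lineage V and Lineage X but conflicts with the nesting implied by the other characters — most parsimoniously interpreted as homoplasy.
Trait 7: derived state '1' in Lineage W only — an autapomorphy, so it tells us nothing about relationships among taxa.
Most parsimonious ingroup topology: ((Lineage W,((Lineage X,Lineage N),Lineage B)),Lineage V).
Lineage N and Lineage X share a more recent common ancestor with each other than either does with Lineage V, so Lineage V is the least closely related of the three.

Lineage V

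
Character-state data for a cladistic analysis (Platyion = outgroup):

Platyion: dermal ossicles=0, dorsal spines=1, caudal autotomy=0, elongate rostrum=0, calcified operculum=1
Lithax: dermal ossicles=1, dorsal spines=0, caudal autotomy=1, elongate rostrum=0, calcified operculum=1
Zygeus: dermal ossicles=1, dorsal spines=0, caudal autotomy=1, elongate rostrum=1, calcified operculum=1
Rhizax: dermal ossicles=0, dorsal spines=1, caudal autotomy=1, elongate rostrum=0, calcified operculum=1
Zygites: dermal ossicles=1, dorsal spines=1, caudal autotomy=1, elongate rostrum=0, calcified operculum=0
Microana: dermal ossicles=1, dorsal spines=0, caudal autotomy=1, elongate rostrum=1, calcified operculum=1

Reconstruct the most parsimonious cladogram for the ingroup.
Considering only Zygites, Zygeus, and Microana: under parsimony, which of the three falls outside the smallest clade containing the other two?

Character polarity is set by the outgroup: the derived state is whichever differs from the outgroup's state, so for dorsal spines, calcified operculum the derived state is '0', and for the remaining characters it is '1'.
Only Lithax, Microana, Zygeus, and Zygites show the derived state '1' for dermal ossicles, supporting them as a clade.
Only Lithax, Microana, and Zygeus show the derived state '0' for dorsal spines, supporting them as a clade.
All ingroup taxa share the derived state '1' for caudal autotomy; it defines the ingroup but does not resolve relationships within it.
elongate rostrum (derived state '1') is shared by Microana and Zygeus — a synapomorphy uniting that clade.
calcified operculum: derived state '0' in Zygites only — an autapomorphy, so it tells us nothing about relationships among taxa.
Most parsimonious ingroup topology: (((Lithax,(Zygeus,Microana)),Zygites),Rhizax).
Zygeus and Microana share a more recent common ancestor with each other than either does with Zygites, so Zygites is the least closely related of the three.

Zygites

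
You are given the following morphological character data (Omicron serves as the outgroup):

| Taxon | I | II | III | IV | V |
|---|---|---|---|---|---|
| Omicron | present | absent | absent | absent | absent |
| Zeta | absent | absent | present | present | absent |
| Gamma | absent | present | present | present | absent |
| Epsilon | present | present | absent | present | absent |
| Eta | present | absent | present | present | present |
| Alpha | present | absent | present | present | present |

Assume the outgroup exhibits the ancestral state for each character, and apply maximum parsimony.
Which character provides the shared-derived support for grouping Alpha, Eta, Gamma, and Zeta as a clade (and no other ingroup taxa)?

III

Character polarity is set by the outgroup: the derived state is whichever differs from the outgroup's state, so for I the derived state is 'absent', and for the remaining characters it is 'present'.
I: derived state 'absent' in Gamma and Zeta only — synapomorphy for {Gamma, Zeta}.
II groups Epsilon and Gamma, which is incompatible with the clades supported by the remaining characters; treating it as convergent (homoplasy) costs fewer steps than any alternative tree.
III: derived state 'present' in Alpha, Eta, Gamma, and Zeta only — synapomorphy for {Alpha, Eta, Gamma, Zeta}.
All ingroup taxa share the derived state 'present' for IV; it defines the ingroup but does not resolve relationships within it.
Only Alpha and Eta show the derived state 'present' for V, supporting them as a clade.
Most parsimonious ingroup topology: (((Zeta,Gamma),(Eta,Alpha)),Epsilon).
The clade {Alpha, Eta, Gamma, Zeta} is supported by III: its derived state 'present' occurs in exactly those taxa and in no other taxon (including the outgroup).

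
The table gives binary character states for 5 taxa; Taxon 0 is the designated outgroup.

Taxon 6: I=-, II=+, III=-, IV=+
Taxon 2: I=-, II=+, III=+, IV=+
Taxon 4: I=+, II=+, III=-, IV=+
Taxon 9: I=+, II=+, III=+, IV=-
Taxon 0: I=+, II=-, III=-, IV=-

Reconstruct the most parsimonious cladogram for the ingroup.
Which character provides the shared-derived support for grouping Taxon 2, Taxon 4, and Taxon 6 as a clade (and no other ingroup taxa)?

IV

Character polarity is set by the outgroup: the derived state is whichever differs from the outgroup's state, so for I the derived state is '-', and for the remaining characters it is '+'.
I: derived state '-' in Taxon 2 and Taxon 6 only — synapomorphy for {Taxon 2, Taxon 6}.
II (derived state '+') is shared by all ingroup taxa — unites the whole ingroup.
III groups Taxon 2 and Taxon 9, which is incompatible with the clades supported by the remaining characters; treating it as convergent (homoplasy) costs fewer steps than any alternative tree.
IV: derived state '+' in Taxon 2, Taxon 4, and Taxon 6 only — synapomorphy for {Taxon 2, Taxon 4, Taxon 6}.
Most parsimonious ingroup topology: (((Taxon 6,Taxon 2),Taxon 4),Taxon 9).
The clade {Taxon 2, Taxon 4, Taxon 6} is supported by IV: its derived state '+' occurs in exactly those taxa and in no other taxon (including the outgroup).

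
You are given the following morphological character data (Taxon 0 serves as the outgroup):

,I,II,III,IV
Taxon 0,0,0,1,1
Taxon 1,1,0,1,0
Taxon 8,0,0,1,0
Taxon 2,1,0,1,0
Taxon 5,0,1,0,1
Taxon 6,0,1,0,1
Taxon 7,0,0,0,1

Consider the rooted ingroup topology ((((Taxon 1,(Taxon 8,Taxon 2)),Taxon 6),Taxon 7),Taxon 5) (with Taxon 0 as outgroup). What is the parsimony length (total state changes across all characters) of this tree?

7

Map each character onto ((((Taxon 1,(Taxon 8,Taxon 2)),Taxon 6),Taxon 7),Taxon 5) (rooted by Taxon 0) and count the minimum state changes it requires (Fitch parsimony):
I: 2; II: 2; III: 2; IV: 1.
Total tree length = 7.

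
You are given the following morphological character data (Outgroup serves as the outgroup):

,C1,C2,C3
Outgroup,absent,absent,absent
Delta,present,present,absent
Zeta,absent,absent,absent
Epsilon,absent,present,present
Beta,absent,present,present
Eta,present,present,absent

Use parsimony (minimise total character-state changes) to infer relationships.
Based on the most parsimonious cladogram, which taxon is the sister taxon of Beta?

Epsilon

The outgroup has state 'absent' for every character, so 'present' is the derived state throughout.
C1: derived state 'present' in Delta and Eta only — synapomorphy for {Delta, Eta}.
Only Beta, Delta, Epsilon, and Eta show the derived state 'present' for C2, supporting them as a clade.
C3 (derived state 'present') is shared by Beta and Epsilon — a synapomorphy uniting that clade.
Most parsimonious ingroup topology: (((Delta,Eta),(Epsilon,Beta)),Zeta).
Beta and Epsilon form a cherry on this tree, so they are sister taxa.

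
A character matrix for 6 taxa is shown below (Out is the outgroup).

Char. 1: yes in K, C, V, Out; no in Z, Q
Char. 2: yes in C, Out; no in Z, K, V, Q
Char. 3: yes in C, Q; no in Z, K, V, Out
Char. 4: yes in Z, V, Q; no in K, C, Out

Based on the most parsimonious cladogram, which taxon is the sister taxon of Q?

Character polarity is set by the outgroup: the derived state is whichever differs from the outgroup's state, so for Char. 1, Char. 2 the derived state is 'no', and for the remaining characters it is 'yes'.
Only Q and Z show the derived state 'no' for Char. 1, supporting them as a clade.
Char. 2 (derived state 'no') is shared by K, Q, V, and Z — a synapomorphy uniting that clade.
Char. 3 (state 'yes') occurs in C and Q but conflicts with the nesting implied by the other characters — most parsimoniously interpreted as homoplasy.
Char. 4 (derived state 'yes') is shared by Q, V, and Z — a synapomorphy uniting that clade.
Most parsimonious ingroup topology: ((((Q,Z),V),K),C).
Q and Z form a cherry on this tree, so they are sister taxa.

Z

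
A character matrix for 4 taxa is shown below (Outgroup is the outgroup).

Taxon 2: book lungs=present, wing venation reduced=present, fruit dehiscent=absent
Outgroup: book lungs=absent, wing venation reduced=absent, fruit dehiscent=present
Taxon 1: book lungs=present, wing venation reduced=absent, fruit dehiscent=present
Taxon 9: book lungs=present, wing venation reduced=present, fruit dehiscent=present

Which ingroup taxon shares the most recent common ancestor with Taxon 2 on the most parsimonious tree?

Character polarity is set by the outgroup: the derived state is whichever differs from the outgroup's state, so for fruit dehiscent the derived state is 'absent', and for the remaining characters it is 'present'.
All ingroup taxa share the derived state 'present' for book lungs; it defines the ingroup but does not resolve relationships within it.
wing venation reduced: derived state 'present' in Taxon 2 and Taxon 9 only — synapomorphy for {Taxon 2, Taxon 9}.
fruit dehiscent (derived state 'absent') is unique to Taxon 2 (autapomorphy; uninformative for grouping).
Most parsimonious ingroup topology: ((Taxon 2,Taxon 9),Taxon 1).
Taxon 2 and Taxon 9 form a cherry on this tree, so they are sister taxa.

Taxon 9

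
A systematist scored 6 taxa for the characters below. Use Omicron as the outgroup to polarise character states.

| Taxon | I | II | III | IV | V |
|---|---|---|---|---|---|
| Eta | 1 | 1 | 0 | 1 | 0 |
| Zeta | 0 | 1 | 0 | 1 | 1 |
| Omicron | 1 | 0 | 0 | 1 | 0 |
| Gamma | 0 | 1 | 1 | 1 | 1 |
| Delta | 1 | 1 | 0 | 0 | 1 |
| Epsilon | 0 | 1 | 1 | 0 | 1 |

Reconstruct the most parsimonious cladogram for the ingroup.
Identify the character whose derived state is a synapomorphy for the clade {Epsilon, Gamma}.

Character polarity is set by the outgroup: the derived state is whichever differs from the outgroup's state, so for I, IV the derived state is '0', and for the remaining characters it is '1'.
I: derived state '0' in Epsilon, Gamma, and Zeta only — synapomorphy for {Epsilon, Gamma, Zeta}.
II (derived state '1') is shared by all ingroup taxa — unites the whole ingroup.
Only Epsilon and Gamma show the derived state '1' for III, supporting them as a clade.
IV groups Delta and Epsilon, which is incompatible with the clades supported by the remaining characters; treating it as convergent (homoplasy) costs fewer steps than any alternative tree.
V (derived state '1') is shared by Delta, Epsilon, Gamma, and Zeta — a synapomorphy uniting that clade.
Most parsimonious ingroup topology: (((Zeta,(Gamma,Epsilon)),Delta),Eta).
The clade {Epsilon, Gamma} is supported by III: its derived state '1' occurs in exactly those taxa and in no other taxon (including the outgroup).

III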